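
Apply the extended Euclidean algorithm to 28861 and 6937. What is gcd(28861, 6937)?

Euclidean algorithm:
28861 = 4×6937 + 1113
6937 = 6×1113 + 259
1113 = 4×259 + 77
259 = 3×77 + 28
77 = 2×28 + 21
28 = 1×21 + 7
21 = 3×7 + 0
gcd(28861, 6937) = 7.
Express as a combination:
7 = 28 − 21
7 = −77 + 3·28
7 = 3·259 − 10·77
7 = −10·1113 + 43·259
7 = 43·6937 − 268·1113
7 = −268·28861 + 1115·6937
So 7 = (-268)·28861 + (1115)·6937.

7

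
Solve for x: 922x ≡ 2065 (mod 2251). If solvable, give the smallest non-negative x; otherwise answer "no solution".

First find gcd(922, 2251):
2251 = 2×922 + 407
922 = 2×407 + 108
407 = 3×108 + 83
108 = 1×83 + 25
83 = 3×25 + 8
25 = 3×8 + 1
8 = 8×1 + 0
gcd = 1, so a unique solution mod 2251 exists.
Back-substitute for the Bézout coefficients:
1 = 25 − 3·8
1 = −3·83 + 10·25
1 = 10·108 − 13·83
1 = −13·407 + 49·108
1 = 49·922 − 111·407
1 = −111·2251 + 271·922
So 922·(271) ≡ 1 (mod 2251), giving 922⁻¹ ≡ 271.
x ≡ 922⁻¹·2065 ≡ 271·2065 ≡ 1367 (mod 2251).

1367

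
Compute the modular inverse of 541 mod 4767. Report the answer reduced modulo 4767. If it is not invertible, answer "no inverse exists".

1075

gcd(4767, 541) by repeated division:
4767 = 8·541 + 439
541 = 1·439 + 102
439 = 4·102 + 31
102 = 3·31 + 9
31 = 3·9 + 4
9 = 2·4 + 1
4 = 4·1 + 0
gcd = 1, so the inverse exists. Back-substitute:
1 = 9 − 2·4
1 = −2·31 + 7·9
1 = 7·102 − 23·31
1 = −23·439 + 99·102
1 = 99·541 − 122·439
1 = −122·4767 + 1075·541
So 541·1075 ≡ 1 (mod 4767).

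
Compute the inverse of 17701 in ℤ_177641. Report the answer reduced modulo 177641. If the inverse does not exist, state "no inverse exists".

gcd(177641, 17701) by repeated division:
177641 = 10×17701 + 631
17701 = 28×631 + 33
631 = 19×33 + 4
33 = 8×4 + 1
4 = 4×1 + 0
Since gcd(17701, 177641) = 1, back-substitute to write 1 as a combination:
1 = 33 − 8·4
1 = −8·631 + 153·33
1 = 153·17701 − 4292·631
1 = −4292·177641 + 43073·17701
So 17701·43073 ≡ 1 (mod 177641).

43073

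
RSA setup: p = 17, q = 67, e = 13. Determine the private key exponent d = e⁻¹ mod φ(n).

325

φ(n) = (p−1)(q−1) = 16·66 = 1056.
Need d with 13·d ≡ 1 (mod 1056). Apply the extended Euclidean algorithm:
1056 = 81×13 + 3
13 = 4×3 + 1
3 = 3×1 + 0
Back-substitute:
1 = 13 − 4·3
1 = −4·1056 + 325·13
So 13·325 ≡ 1 (mod 1056), hence d = 325.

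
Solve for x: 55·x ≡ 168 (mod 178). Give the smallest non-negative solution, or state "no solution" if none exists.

16

First find gcd(55, 178):
178 = 3×55 + 13
55 = 4×13 + 3
13 = 4×3 + 1
3 = 3×1 + 0
gcd = 1, so a unique solution mod 178 exists.
Back-substitute for the Bézout coefficients:
1 = 13 − 4·3
1 = −4·55 + 17·13
1 = 17·178 − 55·55
So 55·(-55) ≡ 1 (mod 178), giving 55⁻¹ ≡ 123.
x ≡ 55⁻¹·168 ≡ 123·168 ≡ 16 (mod 178).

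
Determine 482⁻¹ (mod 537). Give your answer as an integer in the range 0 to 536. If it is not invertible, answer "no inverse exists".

371

Extended Euclidean algorithm:
537 = 1·482 + 55
482 = 8·55 + 42
55 = 1·42 + 13
42 = 3·13 + 3
13 = 4·3 + 1
3 = 3·1 + 0
The gcd is 1. Working backward:
1 = 13 − 4·3
1 = −4·42 + 13·13
1 = 13·55 − 17·42
1 = −17·482 + 149·55
1 = 149·537 − 166·482
Thus 482·(-166) ≡ 1 (mod 537); reducing, -166 mod 537 = 371.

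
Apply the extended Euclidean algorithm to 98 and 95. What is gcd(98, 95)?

Repeated division:
98 = 1*95 + 3
95 = 31*3 + 2
3 = 1*2 + 1
2 = 2*1 + 0
gcd(98, 95) = 1.
Back-substituting:
1 = 3 − 2
1 = −95 + 32·3
1 = 32·98 − 33·95
So 1 = (32)·98 + (-33)·95.

1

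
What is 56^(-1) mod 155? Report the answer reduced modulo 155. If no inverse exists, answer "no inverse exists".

36

Extended Euclidean algorithm:
155 = 2×56 + 43
56 = 1×43 + 13
43 = 3×13 + 4
13 = 3×4 + 1
4 = 4×1 + 0
The gcd is 1. Working backward:
1 = 13 − 3·4
1 = −3·43 + 10·13
1 = 10·56 − 13·43
1 = −13·155 + 36·56
So 56·36 ≡ 1 (mod 155).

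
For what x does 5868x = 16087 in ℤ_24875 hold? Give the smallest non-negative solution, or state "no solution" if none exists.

17684

First find gcd(5868, 24875):
24875 = 4*5868 + 1403
5868 = 4*1403 + 256
1403 = 5*256 + 123
256 = 2*123 + 10
123 = 12*10 + 3
10 = 3*3 + 1
3 = 3*1 + 0
gcd = 1, so a unique solution mod 24875 exists.
Back-substitute for the Bézout coefficients:
1 = 10 − 3·3
1 = −3·123 + 37·10
1 = 37·256 − 77·123
1 = −77·1403 + 422·256
1 = 422·5868 − 1765·1403
1 = −1765·24875 + 7482·5868
So 5868·(7482) ≡ 1 (mod 24875), giving 5868⁻¹ ≡ 7482.
x ≡ 5868⁻¹·16087 ≡ 7482·16087 ≡ 17684 (mod 24875).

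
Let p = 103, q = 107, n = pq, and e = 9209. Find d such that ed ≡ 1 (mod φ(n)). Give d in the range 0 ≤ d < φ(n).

φ(n) = (p−1)(q−1) = 102·106 = 10812.
Need d with 9209·d ≡ 1 (mod 10812). Apply the extended Euclidean algorithm:
10812 = 1·9209 + 1603
9209 = 5·1603 + 1194
1603 = 1·1194 + 409
1194 = 2·409 + 376
409 = 1·376 + 33
376 = 11·33 + 13
33 = 2·13 + 7
13 = 1·7 + 6
7 = 1·6 + 1
6 = 6·1 + 0
Back-substitute:
1 = 7 − 6
1 = −13 + 2·7
1 = 2·33 − 5·13
1 = −5·376 + 57·33
1 = 57·409 − 62·376
1 = −62·1194 + 181·409
1 = 181·1603 − 243·1194
1 = −243·9209 + 1396·1603
1 = 1396·10812 − 1639·9209
So 9209·(-1639) ≡ 1 (mod 10812), hence d ≡ -1639 ≡ 9173 (mod 10812).

9173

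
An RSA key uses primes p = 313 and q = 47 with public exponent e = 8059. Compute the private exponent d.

φ(n) = (p−1)(q−1) = 312·46 = 14352.
Need d with 8059·d ≡ 1 (mod 14352). Apply the extended Euclidean algorithm:
14352 = 1·8059 + 6293
8059 = 1·6293 + 1766
6293 = 3·1766 + 995
1766 = 1·995 + 771
995 = 1·771 + 224
771 = 3·224 + 99
224 = 2·99 + 26
99 = 3·26 + 21
26 = 1·21 + 5
21 = 4·5 + 1
5 = 5·1 + 0
Back-substitute:
1 = 21 − 4·5
1 = −4·26 + 5·21
1 = 5·99 − 19·26
1 = −19·224 + 43·99
1 = 43·771 − 148·224
1 = −148·995 + 191·771
1 = 191·1766 − 339·995
1 = −339·6293 + 1208·1766
1 = 1208·8059 − 1547·6293
1 = −1547·14352 + 2755·8059
So 8059·2755 ≡ 1 (mod 14352), hence d = 2755.

2755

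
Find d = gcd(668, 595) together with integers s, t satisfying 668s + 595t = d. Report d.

Apply Euclid's algorithm to 668 and 595:
668 = 1·595 + 73
595 = 8·73 + 11
73 = 6·11 + 7
11 = 1·7 + 4
7 = 1·4 + 3
4 = 1·3 + 1
3 = 3·1 + 0
gcd(668, 595) = 1.
Working backward:
1 = 4 − 3
1 = −7 + 2·4
1 = 2·11 − 3·7
1 = −3·73 + 20·11
1 = 20·595 − 163·73
1 = −163·668 + 183·595
So 1 = (-163)·668 + (183)·595.

1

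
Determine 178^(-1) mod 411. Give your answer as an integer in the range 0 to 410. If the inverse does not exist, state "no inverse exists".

127

Run Euclid on (411, 178):
411 = 2*178 + 55
178 = 3*55 + 13
55 = 4*13 + 3
13 = 4*3 + 1
3 = 3*1 + 0
The gcd is 1. Working backward:
1 = 13 − 4·3
1 = −4·55 + 17·13
1 = 17·178 − 55·55
1 = −55·411 + 127·178
So 178·127 ≡ 1 (mod 411).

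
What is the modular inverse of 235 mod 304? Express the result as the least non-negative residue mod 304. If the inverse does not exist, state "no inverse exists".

Extended Euclidean algorithm:
304 = 1·235 + 69
235 = 3·69 + 28
69 = 2·28 + 13
28 = 2·13 + 2
13 = 6·2 + 1
2 = 2·1 + 0
gcd = 1, so the inverse exists. Back-substitute:
1 = 13 − 6·2
1 = −6·28 + 13·13
1 = 13·69 − 32·28
1 = −32·235 + 109·69
1 = 109·304 − 141·235
Hence 235⁻¹ ≡ -141 ≡ 163 (mod 304).

163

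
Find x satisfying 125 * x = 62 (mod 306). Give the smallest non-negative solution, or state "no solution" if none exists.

118

First find gcd(125, 306):
306 = 2×125 + 56
125 = 2×56 + 13
56 = 4×13 + 4
13 = 3×4 + 1
4 = 4×1 + 0
gcd = 1, so a unique solution mod 306 exists.
Back-substitute for the Bézout coefficients:
1 = 13 − 3·4
1 = −3·56 + 13·13
1 = 13·125 − 29·56
1 = −29·306 + 71·125
So 125·(71) ≡ 1 (mod 306), giving 125⁻¹ ≡ 71.
x ≡ 125⁻¹·62 ≡ 71·62 ≡ 118 (mod 306).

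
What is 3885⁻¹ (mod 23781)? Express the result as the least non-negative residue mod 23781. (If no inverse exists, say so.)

Euclidean algorithm on 23781, 3885:
23781 = 6*3885 + 471
3885 = 8*471 + 117
471 = 4*117 + 3
117 = 39*3 + 0
The gcd is 3, not 1, hence no inverse exists.

no inverse exists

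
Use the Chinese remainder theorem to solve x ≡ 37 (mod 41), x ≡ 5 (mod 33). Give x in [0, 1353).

1226

Write x = 37 + 41·k. Then 41·k ≡ 5 − 37 ≡ 1 (mod 33).
Need 41⁻¹ mod 33. Extended Euclid on (33, 8):
33 = 4×8 + 1
8 = 8×1 + 0
Back-substitute:
1 = 33 − 4·8
41⁻¹ ≡ 29 (mod 33), so k ≡ 29·1 ≡ 29 (mod 33).
x = 37 + 41·29 = 1226.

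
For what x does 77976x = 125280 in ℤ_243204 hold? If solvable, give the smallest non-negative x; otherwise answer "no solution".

16451

First find gcd(77976, 243204):
243204 = 3*77976 + 9276
77976 = 8*9276 + 3768
9276 = 2*3768 + 1740
3768 = 2*1740 + 288
1740 = 6*288 + 12
288 = 24*12 + 0
gcd = 12 and 12 | 125280, so solutions exist. Divide through by 12: 6498x ≡ 10440 (mod 20267).
Now find 6498⁻¹ mod 20267:
20267 = 3·6498 + 773
6498 = 8·773 + 314
773 = 2·314 + 145
314 = 2·145 + 24
145 = 6·24 + 1
24 = 24·1 + 0
Back-substitute:
1 = 145 − 6·24
1 = −6·314 + 13·145
1 = 13·773 − 32·314
1 = −32·6498 + 269·773
1 = 269·20267 − 839·6498
So 6498·(-839) ≡ 1 (mod 20267), i.e. 6498⁻¹ ≡ 19428.
Then x ≡ 19428·10440 ≡ 16451 (mod 20267); the smallest non-negative solution is x = 16451.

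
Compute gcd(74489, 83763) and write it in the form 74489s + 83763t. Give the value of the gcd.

1

Repeated division:
83763 = 1×74489 + 9274
74489 = 8×9274 + 297
9274 = 31×297 + 67
297 = 4×67 + 29
67 = 2×29 + 9
29 = 3×9 + 2
9 = 4×2 + 1
2 = 2×1 + 0
gcd(74489, 83763) = 1.
Back-substituting:
1 = 9 − 4·2
1 = −4·29 + 13·9
1 = 13·67 − 30·29
1 = −30·297 + 133·67
1 = 133·9274 − 4153·297
1 = −4153·74489 + 33357·9274
1 = 33357·83763 − 37510·74489
So 1 = (33357)·83763 + (-37510)·74489.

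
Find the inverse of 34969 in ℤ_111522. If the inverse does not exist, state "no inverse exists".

11953

Apply the Euclidean algorithm to 111522 and 34969:
111522 = 3×34969 + 6615
34969 = 5×6615 + 1894
6615 = 3×1894 + 933
1894 = 2×933 + 28
933 = 33×28 + 9
28 = 3×9 + 1
9 = 9×1 + 0
Since gcd(34969, 111522) = 1, back-substitute to write 1 as a combination:
1 = 28 − 3·9
1 = −3·933 + 100·28
1 = 100·1894 − 203·933
1 = −203·6615 + 709·1894
1 = 709·34969 − 3748·6615
1 = −3748·111522 + 11953·34969
So 34969·11953 ≡ 1 (mod 111522).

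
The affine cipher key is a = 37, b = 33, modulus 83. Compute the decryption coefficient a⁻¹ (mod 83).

Run Euclid on (83, 37):
83 = 2·37 + 9
37 = 4·9 + 1
9 = 9·1 + 0
gcd = 1, so the inverse exists. Back-substitute:
1 = 37 − 4·9
1 = −4·83 + 9·37
So 37·9 ≡ 1 (mod 83).

9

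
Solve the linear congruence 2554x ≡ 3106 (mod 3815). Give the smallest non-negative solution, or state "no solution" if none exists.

2914

First find gcd(2554, 3815):
3815 = 1·2554 + 1261
2554 = 2·1261 + 32
1261 = 39·32 + 13
32 = 2·13 + 6
13 = 2·6 + 1
6 = 6·1 + 0
gcd = 1, so a unique solution mod 3815 exists.
Back-substitute for the Bézout coefficients:
1 = 13 − 2·6
1 = −2·32 + 5·13
1 = 5·1261 − 197·32
1 = −197·2554 + 399·1261
1 = 399·3815 − 596·2554
So 2554·(-596) ≡ 1 (mod 3815), giving 2554⁻¹ ≡ 3219.
x ≡ 2554⁻¹·3106 ≡ 3219·3106 ≡ 2914 (mod 3815).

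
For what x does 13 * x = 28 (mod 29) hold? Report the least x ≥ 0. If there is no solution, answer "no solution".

20

First find gcd(13, 29):
29 = 2·13 + 3
13 = 4·3 + 1
3 = 3·1 + 0
gcd = 1, so a unique solution mod 29 exists.
Back-substitute for the Bézout coefficients:
1 = 13 − 4·3
1 = −4·29 + 9·13
So 13·(9) ≡ 1 (mod 29), giving 13⁻¹ ≡ 9.
x ≡ 13⁻¹·28 ≡ 9·28 ≡ 20 (mod 29).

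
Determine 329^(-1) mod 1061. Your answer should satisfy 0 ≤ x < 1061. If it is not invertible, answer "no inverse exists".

129

Apply the Euclidean algorithm to 1061 and 329:
1061 = 3*329 + 74
329 = 4*74 + 33
74 = 2*33 + 8
33 = 4*8 + 1
8 = 8*1 + 0
Since gcd(329, 1061) = 1, back-substitute to write 1 as a combination:
1 = 33 − 4·8
1 = −4·74 + 9·33
1 = 9·329 − 40·74
1 = −40·1061 + 129·329
So 329·129 ≡ 1 (mod 1061).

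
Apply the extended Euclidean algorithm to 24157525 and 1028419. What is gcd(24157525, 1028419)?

Apply Euclid's algorithm to 24157525 and 1028419:
24157525 = 23×1028419 + 503888
1028419 = 2×503888 + 20643
503888 = 24×20643 + 8456
20643 = 2×8456 + 3731
8456 = 2×3731 + 994
3731 = 3×994 + 749
994 = 1×749 + 245
749 = 3×245 + 14
245 = 17×14 + 7
14 = 2×7 + 0
gcd(24157525, 1028419) = 7.
Back-substituting:
7 = 245 − 17·14
7 = −17·749 + 52·245
7 = 52·994 − 69·749
7 = −69·3731 + 259·994
7 = 259·8456 − 587·3731
7 = −587·20643 + 1433·8456
7 = 1433·503888 − 34979·20643
7 = −34979·1028419 + 71391·503888
7 = 71391·24157525 − 1676972·1028419
So 7 = (71391)·24157525 + (-1676972)·1028419.

7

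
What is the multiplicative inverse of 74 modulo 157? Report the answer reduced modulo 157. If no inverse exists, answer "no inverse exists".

Extended Euclidean algorithm:
157 = 2×74 + 9
74 = 8×9 + 2
9 = 4×2 + 1
2 = 2×1 + 0
gcd = 1, so the inverse exists. Back-substitute:
1 = 9 − 4·2
1 = −4·74 + 33·9
1 = 33·157 − 70·74
Hence 74⁻¹ ≡ -70 ≡ 87 (mod 157).

87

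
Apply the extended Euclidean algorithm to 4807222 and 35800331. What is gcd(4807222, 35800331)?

7

Repeated division:
35800331 = 7×4807222 + 2149777
4807222 = 2×2149777 + 507668
2149777 = 4×507668 + 119105
507668 = 4×119105 + 31248
119105 = 3×31248 + 25361
31248 = 1×25361 + 5887
25361 = 4×5887 + 1813
5887 = 3×1813 + 448
1813 = 4×448 + 21
448 = 21×21 + 7
21 = 3×7 + 0
gcd(4807222, 35800331) = 7.
Express as a combination:
7 = 448 − 21·21
7 = −21·1813 + 85·448
7 = 85·5887 − 276·1813
7 = −276·25361 + 1189·5887
7 = 1189·31248 − 1465·25361
7 = −1465·119105 + 5584·31248
7 = 5584·507668 − 23801·119105
7 = −23801·2149777 + 100788·507668
7 = 100788·4807222 − 225377·2149777
7 = −225377·35800331 + 1678427·4807222
So 7 = (-225377)·35800331 + (1678427)·4807222.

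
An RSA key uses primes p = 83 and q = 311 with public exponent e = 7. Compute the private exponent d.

φ(n) = (p−1)(q−1) = 82·310 = 25420.
Need d with 7·d ≡ 1 (mod 25420). Apply the extended Euclidean algorithm:
25420 = 3631·7 + 3
7 = 2·3 + 1
3 = 3·1 + 0
Back-substitute:
1 = 7 − 2·3
1 = −2·25420 + 7263·7
So 7·7263 ≡ 1 (mod 25420), hence d = 7263.

7263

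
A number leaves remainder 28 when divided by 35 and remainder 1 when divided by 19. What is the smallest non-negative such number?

Write x = 28 + 35·k. Then 35·k ≡ 1 − 28 ≡ 11 (mod 19).
Need 35⁻¹ mod 19. Extended Euclid on (19, 16):
19 = 1·16 + 3
16 = 5·3 + 1
3 = 3·1 + 0
Back-substitute:
1 = 16 − 5·3
1 = −5·19 + 6·16
35⁻¹ ≡ 6 (mod 19), so k ≡ 6·11 ≡ 9 (mod 19).
x = 28 + 35·9 = 343.

343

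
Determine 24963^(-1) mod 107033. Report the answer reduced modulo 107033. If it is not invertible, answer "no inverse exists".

96361

gcd(107033, 24963) by repeated division:
107033 = 4·24963 + 7181
24963 = 3·7181 + 3420
7181 = 2·3420 + 341
3420 = 10·341 + 10
341 = 34·10 + 1
10 = 10·1 + 0
Since gcd(24963, 107033) = 1, back-substitute to write 1 as a combination:
1 = 341 − 34·10
1 = −34·3420 + 341·341
1 = 341·7181 − 716·3420
1 = −716·24963 + 2489·7181
1 = 2489·107033 − 10672·24963
Thus 24963·(-10672) ≡ 1 (mod 107033); reducing, -10672 mod 107033 = 96361.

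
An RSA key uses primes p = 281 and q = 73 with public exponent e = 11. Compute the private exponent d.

φ(n) = (p−1)(q−1) = 280·72 = 20160.
Need d with 11·d ≡ 1 (mod 20160). Apply the extended Euclidean algorithm:
20160 = 1832·11 + 8
11 = 1·8 + 3
8 = 2·3 + 2
3 = 1·2 + 1
2 = 2·1 + 0
Back-substitute:
1 = 3 − 2
1 = −8 + 3·3
1 = 3·11 − 4·8
1 = −4·20160 + 7331·11
So 11·7331 ≡ 1 (mod 20160), hence d = 7331.

7331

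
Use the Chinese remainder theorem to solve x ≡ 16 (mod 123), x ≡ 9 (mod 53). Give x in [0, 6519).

4567

Write x = 16 + 123·k. Then 123·k ≡ 9 − 16 ≡ 46 (mod 53).
Need 123⁻¹ mod 53. Extended Euclid on (53, 17):
53 = 3·17 + 2
17 = 8·2 + 1
2 = 2·1 + 0
Back-substitute:
1 = 17 − 8·2
1 = −8·53 + 25·17
123⁻¹ ≡ 25 (mod 53), so k ≡ 25·46 ≡ 37 (mod 53).
x = 16 + 123·37 = 4567.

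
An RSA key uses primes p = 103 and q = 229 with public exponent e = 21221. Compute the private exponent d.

φ(n) = (p−1)(q−1) = 102·228 = 23256.
Need d with 21221·d ≡ 1 (mod 23256). Apply the extended Euclidean algorithm:
23256 = 1×21221 + 2035
21221 = 10×2035 + 871
2035 = 2×871 + 293
871 = 2×293 + 285
293 = 1×285 + 8
285 = 35×8 + 5
8 = 1×5 + 3
5 = 1×3 + 2
3 = 1×2 + 1
2 = 2×1 + 0
Back-substitute:
1 = 3 − 2
1 = −5 + 2·3
1 = 2·8 − 3·5
1 = −3·285 + 107·8
1 = 107·293 − 110·285
1 = −110·871 + 327·293
1 = 327·2035 − 764·871
1 = −764·21221 + 7967·2035
1 = 7967·23256 − 8731·21221
So 21221·(-8731) ≡ 1 (mod 23256), hence d ≡ -8731 ≡ 14525 (mod 23256).

14525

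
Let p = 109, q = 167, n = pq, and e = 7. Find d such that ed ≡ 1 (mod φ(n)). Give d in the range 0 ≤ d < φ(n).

φ(n) = (p−1)(q−1) = 108·166 = 17928.
Need d with 7·d ≡ 1 (mod 17928). Apply the extended Euclidean algorithm:
17928 = 2561×7 + 1
7 = 7×1 + 0
Back-substitute:
1 = 17928 − 2561·7
So 7·(-2561) ≡ 1 (mod 17928), hence d ≡ -2561 ≡ 15367 (mod 17928).

15367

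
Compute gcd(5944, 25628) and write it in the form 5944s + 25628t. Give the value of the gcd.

4

Apply Euclid's algorithm to 25628 and 5944:
25628 = 4·5944 + 1852
5944 = 3·1852 + 388
1852 = 4·388 + 300
388 = 1·300 + 88
300 = 3·88 + 36
88 = 2·36 + 16
36 = 2·16 + 4
16 = 4·4 + 0
gcd(5944, 25628) = 4.
Working backward:
4 = 36 − 2·16
4 = −2·88 + 5·36
4 = 5·300 − 17·88
4 = −17·388 + 22·300
4 = 22·1852 − 105·388
4 = −105·5944 + 337·1852
4 = 337·25628 − 1453·5944
So 4 = (337)·25628 + (-1453)·5944.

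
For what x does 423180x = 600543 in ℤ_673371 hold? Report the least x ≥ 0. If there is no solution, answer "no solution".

55005

First find gcd(423180, 673371):
673371 = 1*423180 + 250191
423180 = 1*250191 + 172989
250191 = 1*172989 + 77202
172989 = 2*77202 + 18585
77202 = 4*18585 + 2862
18585 = 6*2862 + 1413
2862 = 2*1413 + 36
1413 = 39*36 + 9
36 = 4*9 + 0
gcd = 9 and 9 | 600543, so solutions exist. Divide through by 9: 47020x ≡ 66727 (mod 74819).
Now find 47020⁻¹ mod 74819:
74819 = 1×47020 + 27799
47020 = 1×27799 + 19221
27799 = 1×19221 + 8578
19221 = 2×8578 + 2065
8578 = 4×2065 + 318
2065 = 6×318 + 157
318 = 2×157 + 4
157 = 39×4 + 1
4 = 4×1 + 0
Back-substitute:
1 = 157 − 39·4
1 = −39·318 + 79·157
1 = 79·2065 − 513·318
1 = −513·8578 + 2131·2065
1 = 2131·19221 − 4775·8578
1 = −4775·27799 + 6906·19221
1 = 6906·47020 − 11681·27799
1 = −11681·74819 + 18587·47020
So 47020⁻¹ ≡ 18587 (mod 74819).
Then x ≡ 18587·66727 ≡ 55005 (mod 74819); the smallest non-negative solution is x = 55005.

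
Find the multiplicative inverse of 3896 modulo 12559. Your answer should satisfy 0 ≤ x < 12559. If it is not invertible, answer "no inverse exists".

4542

Apply the Euclidean algorithm to 12559 and 3896:
12559 = 3·3896 + 871
3896 = 4·871 + 412
871 = 2·412 + 47
412 = 8·47 + 36
47 = 1·36 + 11
36 = 3·11 + 3
11 = 3·3 + 2
3 = 1·2 + 1
2 = 2·1 + 0
The gcd is 1. Working backward:
1 = 3 − 2
1 = −11 + 4·3
1 = 4·36 − 13·11
1 = −13·47 + 17·36
1 = 17·412 − 149·47
1 = −149·871 + 315·412
1 = 315·3896 − 1409·871
1 = −1409·12559 + 4542·3896
So 3896·4542 ≡ 1 (mod 12559).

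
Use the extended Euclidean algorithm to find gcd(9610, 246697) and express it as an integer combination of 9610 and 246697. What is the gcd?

1

Repeated division:
246697 = 25×9610 + 6447
9610 = 1×6447 + 3163
6447 = 2×3163 + 121
3163 = 26×121 + 17
121 = 7×17 + 2
17 = 8×2 + 1
2 = 2×1 + 0
gcd(9610, 246697) = 1.
Working backward:
1 = 17 − 8·2
1 = −8·121 + 57·17
1 = 57·3163 − 1490·121
1 = −1490·6447 + 3037·3163
1 = 3037·9610 − 4527·6447
1 = −4527·246697 + 116212·9610
So 1 = (-4527)·246697 + (116212)·9610.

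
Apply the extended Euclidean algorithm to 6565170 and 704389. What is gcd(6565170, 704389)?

Euclidean algorithm:
6565170 = 9·704389 + 225669
704389 = 3·225669 + 27382
225669 = 8·27382 + 6613
27382 = 4·6613 + 930
6613 = 7·930 + 103
930 = 9·103 + 3
103 = 34·3 + 1
3 = 3·1 + 0
gcd(6565170, 704389) = 1.
Back-substituting:
1 = 103 − 34·3
1 = −34·930 + 307·103
1 = 307·6613 − 2183·930
1 = −2183·27382 + 9039·6613
1 = 9039·225669 − 74495·27382
1 = −74495·704389 + 232524·225669
1 = 232524·6565170 − 2167211·704389
So 1 = (232524)·6565170 + (-2167211)·704389.

1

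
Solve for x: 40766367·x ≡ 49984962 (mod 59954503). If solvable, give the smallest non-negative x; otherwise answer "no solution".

50295326

First find gcd(40766367, 59954503):
59954503 = 1*40766367 + 19188136
40766367 = 2*19188136 + 2390095
19188136 = 8*2390095 + 67376
2390095 = 35*67376 + 31935
67376 = 2*31935 + 3506
31935 = 9*3506 + 381
3506 = 9*381 + 77
381 = 4*77 + 73
77 = 1*73 + 4
73 = 18*4 + 1
4 = 4*1 + 0
gcd = 1, so a unique solution mod 59954503 exists.
Back-substitute for the Bézout coefficients:
1 = 73 − 18·4
1 = −18·77 + 19·73
1 = 19·381 − 94·77
1 = −94·3506 + 865·381
1 = 865·31935 − 7879·3506
1 = −7879·67376 + 16623·31935
1 = 16623·2390095 − 589684·67376
1 = −589684·19188136 + 4734095·2390095
1 = 4734095·40766367 − 10057874·19188136
1 = −10057874·59954503 + 14791969·40766367
So 40766367·(14791969) ≡ 1 (mod 59954503), giving 40766367⁻¹ ≡ 14791969.
x ≡ 40766367⁻¹·49984962 ≡ 14791969·49984962 ≡ 50295326 (mod 59954503).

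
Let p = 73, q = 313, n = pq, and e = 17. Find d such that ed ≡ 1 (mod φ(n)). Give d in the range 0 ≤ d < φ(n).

15857

φ(n) = (p−1)(q−1) = 72·312 = 22464.
Need d with 17·d ≡ 1 (mod 22464). Apply the extended Euclidean algorithm:
22464 = 1321*17 + 7
17 = 2*7 + 3
7 = 2*3 + 1
3 = 3*1 + 0
Back-substitute:
1 = 7 − 2·3
1 = −2·17 + 5·7
1 = 5·22464 − 6607·17
So 17·(-6607) ≡ 1 (mod 22464), hence d ≡ -6607 ≡ 15857 (mod 22464).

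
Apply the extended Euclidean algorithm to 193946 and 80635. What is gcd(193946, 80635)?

1

Repeated division:
193946 = 2·80635 + 32676
80635 = 2·32676 + 15283
32676 = 2·15283 + 2110
15283 = 7·2110 + 513
2110 = 4·513 + 58
513 = 8·58 + 49
58 = 1·49 + 9
49 = 5·9 + 4
9 = 2·4 + 1
4 = 4·1 + 0
gcd(193946, 80635) = 1.
Express as a combination:
1 = 9 − 2·4
1 = −2·49 + 11·9
1 = 11·58 − 13·49
1 = −13·513 + 115·58
1 = 115·2110 − 473·513
1 = −473·15283 + 3426·2110
1 = 3426·32676 − 7325·15283
1 = −7325·80635 + 18076·32676
1 = 18076·193946 − 43477·80635
So 1 = (18076)·193946 + (-43477)·80635.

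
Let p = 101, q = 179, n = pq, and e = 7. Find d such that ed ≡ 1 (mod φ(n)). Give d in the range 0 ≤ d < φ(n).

2543

φ(n) = (p−1)(q−1) = 100·178 = 17800.
Need d with 7·d ≡ 1 (mod 17800). Apply the extended Euclidean algorithm:
17800 = 2542×7 + 6
7 = 1×6 + 1
6 = 6×1 + 0
Back-substitute:
1 = 7 − 6
1 = −17800 + 2543·7
So 7·2543 ≡ 1 (mod 17800), hence d = 2543.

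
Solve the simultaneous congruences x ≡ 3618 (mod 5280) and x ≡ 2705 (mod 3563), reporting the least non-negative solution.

Write x = 3618 + 5280·k. Then 5280·k ≡ 2705 − 3618 ≡ 2650 (mod 3563).
Need 5280⁻¹ mod 3563. Extended Euclid on (3563, 1717):
3563 = 2*1717 + 129
1717 = 13*129 + 40
129 = 3*40 + 9
40 = 4*9 + 4
9 = 2*4 + 1
4 = 4*1 + 0
Back-substitute:
1 = 9 − 2·4
1 = −2·40 + 9·9
1 = 9·129 − 29·40
1 = −29·1717 + 386·129
1 = 386·3563 − 801·1717
5280⁻¹ ≡ 2762 (mod 3563), so k ≡ 2762·2650 ≡ 898 (mod 3563).
x = 3618 + 5280·898 = 4745058.

4745058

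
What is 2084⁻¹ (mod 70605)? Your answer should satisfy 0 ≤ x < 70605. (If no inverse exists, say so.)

39944

Apply the Euclidean algorithm to 70605 and 2084:
70605 = 33×2084 + 1833
2084 = 1×1833 + 251
1833 = 7×251 + 76
251 = 3×76 + 23
76 = 3×23 + 7
23 = 3×7 + 2
7 = 3×2 + 1
2 = 2×1 + 0
gcd = 1, so the inverse exists. Back-substitute:
1 = 7 − 3·2
1 = −3·23 + 10·7
1 = 10·76 − 33·23
1 = −33·251 + 109·76
1 = 109·1833 − 796·251
1 = −796·2084 + 905·1833
1 = 905·70605 − 30661·2084
So 2084·(-30661) ≡ 1 (mod 70605), and -30661 ≡ 39944 (mod 70605).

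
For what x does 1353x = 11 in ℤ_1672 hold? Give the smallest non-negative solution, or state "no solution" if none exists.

First find gcd(1353, 1672):
1672 = 1*1353 + 319
1353 = 4*319 + 77
319 = 4*77 + 11
77 = 7*11 + 0
gcd = 11 and 11 | 11, so solutions exist. Divide through by 11: 123x ≡ 1 (mod 152).
Now find 123⁻¹ mod 152:
152 = 1×123 + 29
123 = 4×29 + 7
29 = 4×7 + 1
7 = 7×1 + 0
Back-substitute:
1 = 29 − 4·7
1 = −4·123 + 17·29
1 = 17·152 − 21·123
So 123·(-21) ≡ 1 (mod 152), i.e. 123⁻¹ ≡ 131.
Then x ≡ 131·1 ≡ 131 (mod 152); the smallest non-negative solution is x = 131.

131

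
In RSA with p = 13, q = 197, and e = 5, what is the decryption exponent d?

φ(n) = (p−1)(q−1) = 12·196 = 2352.
Need d with 5·d ≡ 1 (mod 2352). Apply the extended Euclidean algorithm:
2352 = 470·5 + 2
5 = 2·2 + 1
2 = 2·1 + 0
Back-substitute:
1 = 5 − 2·2
1 = −2·2352 + 941·5
So 5·941 ≡ 1 (mod 2352), hence d = 941.

941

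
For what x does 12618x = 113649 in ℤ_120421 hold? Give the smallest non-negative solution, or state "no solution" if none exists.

First find gcd(12618, 120421):
120421 = 9·12618 + 6859
12618 = 1·6859 + 5759
6859 = 1·5759 + 1100
5759 = 5·1100 + 259
1100 = 4·259 + 64
259 = 4·64 + 3
64 = 21·3 + 1
3 = 3·1 + 0
gcd = 1, so a unique solution mod 120421 exists.
Back-substitute for the Bézout coefficients:
1 = 64 − 21·3
1 = −21·259 + 85·64
1 = 85·1100 − 361·259
1 = −361·5759 + 1890·1100
1 = 1890·6859 − 2251·5759
1 = −2251·12618 + 4141·6859
1 = 4141·120421 − 39520·12618
So 12618·(-39520) ≡ 1 (mod 120421), giving 12618⁻¹ ≡ 80901.
x ≡ 12618⁻¹·113649 ≡ 80901·113649 ≡ 53978 (mod 120421).

53978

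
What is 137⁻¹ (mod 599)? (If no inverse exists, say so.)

411

Run Euclid on (599, 137):
599 = 4*137 + 51
137 = 2*51 + 35
51 = 1*35 + 16
35 = 2*16 + 3
16 = 5*3 + 1
3 = 3*1 + 0
gcd = 1, so the inverse exists. Back-substitute:
1 = 16 − 5·3
1 = −5·35 + 11·16
1 = 11·51 − 16·35
1 = −16·137 + 43·51
1 = 43·599 − 188·137
Hence 137⁻¹ ≡ -188 ≡ 411 (mod 599).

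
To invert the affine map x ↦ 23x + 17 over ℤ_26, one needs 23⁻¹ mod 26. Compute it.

17

gcd(26, 23) by repeated division:
26 = 1×23 + 3
23 = 7×3 + 2
3 = 1×2 + 1
2 = 2×1 + 0
Since gcd(23, 26) = 1, back-substitute to write 1 as a combination:
1 = 3 − 2
1 = −23 + 8·3
1 = 8·26 − 9·23
So 23·(-9) ≡ 1 (mod 26), and -9 ≡ 17 (mod 26).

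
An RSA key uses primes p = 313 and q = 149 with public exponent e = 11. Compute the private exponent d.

25187

φ(n) = (p−1)(q−1) = 312·148 = 46176.
Need d with 11·d ≡ 1 (mod 46176). Apply the extended Euclidean algorithm:
46176 = 4197·11 + 9
11 = 1·9 + 2
9 = 4·2 + 1
2 = 2·1 + 0
Back-substitute:
1 = 9 − 4·2
1 = −4·11 + 5·9
1 = 5·46176 − 20989·11
So 11·(-20989) ≡ 1 (mod 46176), hence d ≡ -20989 ≡ 25187 (mod 46176).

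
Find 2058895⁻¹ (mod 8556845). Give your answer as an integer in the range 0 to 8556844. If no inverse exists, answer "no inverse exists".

no inverse exists

Compute gcd(2058895, 8556845):
8556845 = 4·2058895 + 321265
2058895 = 6·321265 + 131305
321265 = 2·131305 + 58655
131305 = 2·58655 + 13995
58655 = 4·13995 + 2675
13995 = 5·2675 + 620
2675 = 4·620 + 195
620 = 3·195 + 35
195 = 5·35 + 20
35 = 1·20 + 15
20 = 1·15 + 5
15 = 3·5 + 0
The gcd is 5, not 1, hence no inverse exists.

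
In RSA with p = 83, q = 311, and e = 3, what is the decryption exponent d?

φ(n) = (p−1)(q−1) = 82·310 = 25420.
Need d with 3·d ≡ 1 (mod 25420). Apply the extended Euclidean algorithm:
25420 = 8473*3 + 1
3 = 3*1 + 0
Back-substitute:
1 = 25420 − 8473·3
So 3·(-8473) ≡ 1 (mod 25420), hence d ≡ -8473 ≡ 16947 (mod 25420).

16947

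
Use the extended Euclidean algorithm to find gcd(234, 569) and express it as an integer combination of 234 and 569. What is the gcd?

1

Repeated division:
569 = 2·234 + 101
234 = 2·101 + 32
101 = 3·32 + 5
32 = 6·5 + 2
5 = 2·2 + 1
2 = 2·1 + 0
gcd(234, 569) = 1.
Express as a combination:
1 = 5 − 2·2
1 = −2·32 + 13·5
1 = 13·101 − 41·32
1 = −41·234 + 95·101
1 = 95·569 − 231·234
So 1 = (95)·569 + (-231)·234.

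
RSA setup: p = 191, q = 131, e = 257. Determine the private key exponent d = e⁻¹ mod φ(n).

φ(n) = (p−1)(q−1) = 190·130 = 24700.
Need d with 257·d ≡ 1 (mod 24700). Apply the extended Euclidean algorithm:
24700 = 96·257 + 28
257 = 9·28 + 5
28 = 5·5 + 3
5 = 1·3 + 2
3 = 1·2 + 1
2 = 2·1 + 0
Back-substitute:
1 = 3 − 2
1 = −5 + 2·3
1 = 2·28 − 11·5
1 = −11·257 + 101·28
1 = 101·24700 − 9707·257
So 257·(-9707) ≡ 1 (mod 24700), hence d ≡ -9707 ≡ 14993 (mod 24700).

14993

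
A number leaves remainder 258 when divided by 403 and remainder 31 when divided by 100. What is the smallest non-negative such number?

36931

Write x = 258 + 403·k. Then 403·k ≡ 31 − 258 ≡ 73 (mod 100).
Need 403⁻¹ mod 100. Extended Euclid on (100, 3):
100 = 33*3 + 1
3 = 3*1 + 0
Back-substitute:
1 = 100 − 33·3
403⁻¹ ≡ 67 (mod 100), so k ≡ 67·73 ≡ 91 (mod 100).
x = 258 + 403·91 = 36931.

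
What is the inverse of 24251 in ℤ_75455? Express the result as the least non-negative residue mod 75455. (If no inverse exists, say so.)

gcd(75455, 24251) by repeated division:
75455 = 3*24251 + 2702
24251 = 8*2702 + 2635
2702 = 1*2635 + 67
2635 = 39*67 + 22
67 = 3*22 + 1
22 = 22*1 + 0
gcd = 1, so the inverse exists. Back-substitute:
1 = 67 − 3·22
1 = −3·2635 + 118·67
1 = 118·2702 − 121·2635
1 = −121·24251 + 1086·2702
1 = 1086·75455 − 3379·24251
So 24251·(-3379) ≡ 1 (mod 75455), and -3379 ≡ 72076 (mod 75455).

72076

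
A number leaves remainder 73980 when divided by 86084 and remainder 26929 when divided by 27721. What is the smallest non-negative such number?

Write x = 73980 + 86084·k. Then 86084·k ≡ 26929 − 73980 ≡ 8391 (mod 27721).
Need 86084⁻¹ mod 27721. Extended Euclid on (27721, 2921):
27721 = 9·2921 + 1432
2921 = 2·1432 + 57
1432 = 25·57 + 7
57 = 8·7 + 1
7 = 7·1 + 0
Back-substitute:
1 = 57 − 8·7
1 = −8·1432 + 201·57
1 = 201·2921 − 410·1432
1 = −410·27721 + 3891·2921
86084⁻¹ ≡ 3891 (mod 27721), so k ≡ 3891·8391 ≡ 21764 (mod 27721).
x = 73980 + 86084·21764 = 1873606156.

1873606156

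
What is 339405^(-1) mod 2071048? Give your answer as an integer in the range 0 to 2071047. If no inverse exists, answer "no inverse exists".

gcd(2071048, 339405) by repeated division:
2071048 = 6·339405 + 34618
339405 = 9·34618 + 27843
34618 = 1·27843 + 6775
27843 = 4·6775 + 743
6775 = 9·743 + 88
743 = 8·88 + 39
88 = 2·39 + 10
39 = 3·10 + 9
10 = 1·9 + 1
9 = 9·1 + 0
gcd = 1, so the inverse exists. Back-substitute:
1 = 10 − 9
1 = −39 + 4·10
1 = 4·88 − 9·39
1 = −9·743 + 76·88
1 = 76·6775 − 693·743
1 = −693·27843 + 2848·6775
1 = 2848·34618 − 3541·27843
1 = −3541·339405 + 34717·34618
1 = 34717·2071048 − 211843·339405
So 339405·(-211843) ≡ 1 (mod 2071048), and -211843 ≡ 1859205 (mod 2071048).

1859205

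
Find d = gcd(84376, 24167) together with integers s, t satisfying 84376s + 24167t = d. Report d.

1

Repeated division:
84376 = 3·24167 + 11875
24167 = 2·11875 + 417
11875 = 28·417 + 199
417 = 2·199 + 19
199 = 10·19 + 9
19 = 2·9 + 1
9 = 9·1 + 0
gcd(84376, 24167) = 1.
Working backward:
1 = 19 − 2·9
1 = −2·199 + 21·19
1 = 21·417 − 44·199
1 = −44·11875 + 1253·417
1 = 1253·24167 − 2550·11875
1 = −2550·84376 + 8903·24167
So 1 = (-2550)·84376 + (8903)·24167.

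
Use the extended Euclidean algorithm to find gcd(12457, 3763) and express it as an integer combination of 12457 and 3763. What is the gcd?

Repeated division:
12457 = 3·3763 + 1168
3763 = 3·1168 + 259
1168 = 4·259 + 132
259 = 1·132 + 127
132 = 1·127 + 5
127 = 25·5 + 2
5 = 2·2 + 1
2 = 2·1 + 0
gcd(12457, 3763) = 1.
Express as a combination:
1 = 5 − 2·2
1 = −2·127 + 51·5
1 = 51·132 − 53·127
1 = −53·259 + 104·132
1 = 104·1168 − 469·259
1 = −469·3763 + 1511·1168
1 = 1511·12457 − 5002·3763
So 1 = (1511)·12457 + (-5002)·3763.

1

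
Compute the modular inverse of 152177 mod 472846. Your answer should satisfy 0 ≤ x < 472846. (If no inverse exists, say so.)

Apply the Euclidean algorithm to 472846 and 152177:
472846 = 3×152177 + 16315
152177 = 9×16315 + 5342
16315 = 3×5342 + 289
5342 = 18×289 + 140
289 = 2×140 + 9
140 = 15×9 + 5
9 = 1×5 + 4
5 = 1×4 + 1
4 = 4×1 + 0
The gcd is 1. Working backward:
1 = 5 − 4
1 = −9 + 2·5
1 = 2·140 − 31·9
1 = −31·289 + 64·140
1 = 64·5342 − 1183·289
1 = −1183·16315 + 3613·5342
1 = 3613·152177 − 33700·16315
1 = −33700·472846 + 104713·152177
So 152177·104713 ≡ 1 (mod 472846).

104713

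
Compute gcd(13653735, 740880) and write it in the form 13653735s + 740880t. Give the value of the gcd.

15

Apply Euclid's algorithm to 13653735 and 740880:
13653735 = 18*740880 + 317895
740880 = 2*317895 + 105090
317895 = 3*105090 + 2625
105090 = 40*2625 + 90
2625 = 29*90 + 15
90 = 6*15 + 0
gcd(13653735, 740880) = 15.
Express as a combination:
15 = 2625 − 29·90
15 = −29·105090 + 1161·2625
15 = 1161·317895 − 3512·105090
15 = −3512·740880 + 8185·317895
15 = 8185·13653735 − 150842·740880
So 15 = (8185)·13653735 + (-150842)·740880.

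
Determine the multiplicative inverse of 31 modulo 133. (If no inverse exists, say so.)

Apply the Euclidean algorithm to 133 and 31:
133 = 4·31 + 9
31 = 3·9 + 4
9 = 2·4 + 1
4 = 4·1 + 0
gcd = 1, so the inverse exists. Back-substitute:
1 = 9 − 2·4
1 = −2·31 + 7·9
1 = 7·133 − 30·31
Hence 31⁻¹ ≡ -30 ≡ 103 (mod 133).

103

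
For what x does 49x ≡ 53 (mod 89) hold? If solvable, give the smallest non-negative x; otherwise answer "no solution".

First find gcd(49, 89):
89 = 1·49 + 40
49 = 1·40 + 9
40 = 4·9 + 4
9 = 2·4 + 1
4 = 4·1 + 0
gcd = 1, so a unique solution mod 89 exists.
Back-substitute for the Bézout coefficients:
1 = 9 − 2·4
1 = −2·40 + 9·9
1 = 9·49 − 11·40
1 = −11·89 + 20·49
So 49·(20) ≡ 1 (mod 89), giving 49⁻¹ ≡ 20.
x ≡ 49⁻¹·53 ≡ 20·53 ≡ 81 (mod 89).

81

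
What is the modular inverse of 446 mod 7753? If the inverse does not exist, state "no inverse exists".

gcd(7753, 446) by repeated division:
7753 = 17×446 + 171
446 = 2×171 + 104
171 = 1×104 + 67
104 = 1×67 + 37
67 = 1×37 + 30
37 = 1×30 + 7
30 = 4×7 + 2
7 = 3×2 + 1
2 = 2×1 + 0
Since gcd(446, 7753) = 1, back-substitute to write 1 as a combination:
1 = 7 − 3·2
1 = −3·30 + 13·7
1 = 13·37 − 16·30
1 = −16·67 + 29·37
1 = 29·104 − 45·67
1 = −45·171 + 74·104
1 = 74·446 − 193·171
1 = −193·7753 + 3355·446
So 446·3355 ≡ 1 (mod 7753).

3355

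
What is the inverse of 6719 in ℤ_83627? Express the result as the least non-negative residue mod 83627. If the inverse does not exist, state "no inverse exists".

18906

Apply the Euclidean algorithm to 83627 and 6719:
83627 = 12*6719 + 2999
6719 = 2*2999 + 721
2999 = 4*721 + 115
721 = 6*115 + 31
115 = 3*31 + 22
31 = 1*22 + 9
22 = 2*9 + 4
9 = 2*4 + 1
4 = 4*1 + 0
gcd = 1, so the inverse exists. Back-substitute:
1 = 9 − 2·4
1 = −2·22 + 5·9
1 = 5·31 − 7·22
1 = −7·115 + 26·31
1 = 26·721 − 163·115
1 = −163·2999 + 678·721
1 = 678·6719 − 1519·2999
1 = −1519·83627 + 18906·6719
So 6719·18906 ≡ 1 (mod 83627).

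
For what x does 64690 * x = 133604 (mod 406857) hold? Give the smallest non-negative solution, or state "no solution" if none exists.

305714

First find gcd(64690, 406857):
406857 = 6×64690 + 18717
64690 = 3×18717 + 8539
18717 = 2×8539 + 1639
8539 = 5×1639 + 344
1639 = 4×344 + 263
344 = 1×263 + 81
263 = 3×81 + 20
81 = 4×20 + 1
20 = 20×1 + 0
gcd = 1, so a unique solution mod 406857 exists.
Back-substitute for the Bézout coefficients:
1 = 81 − 4·20
1 = −4·263 + 13·81
1 = 13·344 − 17·263
1 = −17·1639 + 81·344
1 = 81·8539 − 422·1639
1 = −422·18717 + 925·8539
1 = 925·64690 − 3197·18717
1 = −3197·406857 + 20107·64690
So 64690·(20107) ≡ 1 (mod 406857), giving 64690⁻¹ ≡ 20107.
x ≡ 64690⁻¹·133604 ≡ 20107·133604 ≡ 305714 (mod 406857).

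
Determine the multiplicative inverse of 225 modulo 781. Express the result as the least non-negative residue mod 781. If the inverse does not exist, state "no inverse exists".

361

Apply the Euclidean algorithm to 781 and 225:
781 = 3·225 + 106
225 = 2·106 + 13
106 = 8·13 + 2
13 = 6·2 + 1
2 = 2·1 + 0
gcd = 1, so the inverse exists. Back-substitute:
1 = 13 − 6·2
1 = −6·106 + 49·13
1 = 49·225 − 104·106
1 = −104·781 + 361·225
So 225·361 ≡ 1 (mod 781).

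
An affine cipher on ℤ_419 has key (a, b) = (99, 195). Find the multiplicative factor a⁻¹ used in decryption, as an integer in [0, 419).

Extended Euclidean algorithm:
419 = 4*99 + 23
99 = 4*23 + 7
23 = 3*7 + 2
7 = 3*2 + 1
2 = 2*1 + 0
Since gcd(99, 419) = 1, back-substitute to write 1 as a combination:
1 = 7 − 3·2
1 = −3·23 + 10·7
1 = 10·99 − 43·23
1 = −43·419 + 182·99
So 99·182 ≡ 1 (mod 419).

182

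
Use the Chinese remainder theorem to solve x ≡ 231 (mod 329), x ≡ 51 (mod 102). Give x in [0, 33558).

Write x = 231 + 329·k. Then 329·k ≡ 51 − 231 ≡ 24 (mod 102).
Need 329⁻¹ mod 102. Extended Euclid on (102, 23):
102 = 4×23 + 10
23 = 2×10 + 3
10 = 3×3 + 1
3 = 3×1 + 0
Back-substitute:
1 = 10 − 3·3
1 = −3·23 + 7·10
1 = 7·102 − 31·23
329⁻¹ ≡ 71 (mod 102), so k ≡ 71·24 ≡ 72 (mod 102).
x = 231 + 329·72 = 23919.

23919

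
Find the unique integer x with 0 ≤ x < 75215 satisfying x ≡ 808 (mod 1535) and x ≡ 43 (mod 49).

Write x = 808 + 1535·k. Then 1535·k ≡ 43 − 808 ≡ 19 (mod 49).
Need 1535⁻¹ mod 49. Extended Euclid on (49, 16):
49 = 3·16 + 1
16 = 16·1 + 0
Back-substitute:
1 = 49 − 3·16
1535⁻¹ ≡ 46 (mod 49), so k ≡ 46·19 ≡ 41 (mod 49).
x = 808 + 1535·41 = 63743.

63743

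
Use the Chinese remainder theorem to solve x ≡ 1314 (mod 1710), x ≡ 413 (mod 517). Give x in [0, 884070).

Write x = 1314 + 1710·k. Then 1710·k ≡ 413 − 1314 ≡ 133 (mod 517).
Need 1710⁻¹ mod 517. Extended Euclid on (517, 159):
517 = 3·159 + 40
159 = 3·40 + 39
40 = 1·39 + 1
39 = 39·1 + 0
Back-substitute:
1 = 40 − 39
1 = −159 + 4·40
1 = 4·517 − 13·159
1710⁻¹ ≡ 504 (mod 517), so k ≡ 504·133 ≡ 339 (mod 517).
x = 1314 + 1710·339 = 581004.

581004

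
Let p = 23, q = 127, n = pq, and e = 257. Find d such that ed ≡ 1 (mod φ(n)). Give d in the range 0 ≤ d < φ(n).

φ(n) = (p−1)(q−1) = 22·126 = 2772.
Need d with 257·d ≡ 1 (mod 2772). Apply the extended Euclidean algorithm:
2772 = 10·257 + 202
257 = 1·202 + 55
202 = 3·55 + 37
55 = 1·37 + 18
37 = 2·18 + 1
18 = 18·1 + 0
Back-substitute:
1 = 37 − 2·18
1 = −2·55 + 3·37
1 = 3·202 − 11·55
1 = −11·257 + 14·202
1 = 14·2772 − 151·257
So 257·(-151) ≡ 1 (mod 2772), hence d ≡ -151 ≡ 2621 (mod 2772).

2621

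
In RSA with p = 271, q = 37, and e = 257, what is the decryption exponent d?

φ(n) = (p−1)(q−1) = 270·36 = 9720.
Need d with 257·d ≡ 1 (mod 9720). Apply the extended Euclidean algorithm:
9720 = 37·257 + 211
257 = 1·211 + 46
211 = 4·46 + 27
46 = 1·27 + 19
27 = 1·19 + 8
19 = 2·8 + 3
8 = 2·3 + 2
3 = 1·2 + 1
2 = 2·1 + 0
Back-substitute:
1 = 3 − 2
1 = −8 + 3·3
1 = 3·19 − 7·8
1 = −7·27 + 10·19
1 = 10·46 − 17·27
1 = −17·211 + 78·46
1 = 78·257 − 95·211
1 = −95·9720 + 3593·257
So 257·3593 ≡ 1 (mod 9720), hence d = 3593.

3593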